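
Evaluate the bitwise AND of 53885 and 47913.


0b1101001001111101 & 0b1011101100101001 = 0b1001001000101001 = 37417

37417


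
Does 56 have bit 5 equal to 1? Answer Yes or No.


0b111000, bit 5 = 1. Yes

Yes


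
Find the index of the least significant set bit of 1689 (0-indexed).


0b11010011001. Lowest set bit at position 0

0


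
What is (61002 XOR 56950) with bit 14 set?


Step 1: 61002 ^ 56950 = 12348
Step 2: 12348 | (1 << 14) = 12348 | 16384 = 28732

28732


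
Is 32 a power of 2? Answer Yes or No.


0b100000. Only one bit set => Yes

Yes


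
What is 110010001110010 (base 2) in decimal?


110010001110010 in decimal = 25714

25714


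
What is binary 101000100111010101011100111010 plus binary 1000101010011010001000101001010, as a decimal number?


101000100111010101011100111010 + 1000101010011010001000101001010 = 1101101111010100110100010000100 = 1844078724

1844078724


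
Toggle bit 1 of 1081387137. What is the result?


1081387137 ^ (1 << 1) = 1081387137 ^ 2 = 1081387139

1081387139


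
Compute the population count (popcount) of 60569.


0b1110110010011001 has 9 set bits

9


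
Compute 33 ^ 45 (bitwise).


0b100001 ^ 0b101101 = 0b1100 = 12

12


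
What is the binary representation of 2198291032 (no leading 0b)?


2198291032 = 10000011000001110100001001011000 in binary

10000011000001110100001001011000


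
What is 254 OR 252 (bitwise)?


0b11111110 | 0b11111100 = 0b11111110 = 254

254


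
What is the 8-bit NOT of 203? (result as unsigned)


~0b11001011 = 0b110100 = 52 (8-bit unsigned)

52


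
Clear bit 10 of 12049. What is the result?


12049 & ~(1 << 10) = 11025

11025


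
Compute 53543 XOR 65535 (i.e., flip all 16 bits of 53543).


53543 ^ 65535 = 11992

11992


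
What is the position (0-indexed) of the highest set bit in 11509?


0b10110011110101. Highest set bit at position 13

13


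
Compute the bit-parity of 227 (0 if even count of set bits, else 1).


0b11100011 has 5 ones => parity 1

1


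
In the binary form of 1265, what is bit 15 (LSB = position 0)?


0b10011110001, position 15 = 0

0


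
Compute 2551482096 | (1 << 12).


2551482096 | (1 << 12) = 2551482096 | 4096 = 2551486192

2551486192


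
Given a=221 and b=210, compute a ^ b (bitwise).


221 ^ 210 = 15

15


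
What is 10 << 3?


0b1010 << 3 = 0b1010000 = 80

80


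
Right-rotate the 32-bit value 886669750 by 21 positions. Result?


Rotate 0b110100110110011000000110110110 right by 21 (32-bit) = 0b11001100000011011011000110100110 = 3423449510

3423449510


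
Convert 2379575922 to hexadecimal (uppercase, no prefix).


2379575922 = 8DD57272 hex

8DD57272


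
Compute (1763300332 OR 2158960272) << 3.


Step 1: 1763300332 | 2158960272 = 3921666044
Step 2: 3921666044 << 3 = 31373328352

31373328352


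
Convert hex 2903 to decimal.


2903 hex = 10499 decimal

10499


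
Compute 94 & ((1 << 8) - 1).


94 & 255 = 94

94


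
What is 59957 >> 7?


0b1110101000110101 >> 7 = 0b111010100 = 468

468


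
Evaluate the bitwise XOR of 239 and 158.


0b11101111 ^ 0b10011110 = 0b1110001 = 113

113


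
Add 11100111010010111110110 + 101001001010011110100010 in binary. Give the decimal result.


11100111010010111110110 + 101001001010011110100010 = 1000110000100110110011000 = 18369944

18369944


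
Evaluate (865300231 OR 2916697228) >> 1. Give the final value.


Step 1: 865300231 | 2916697228 = 3218829199
Step 2: 3218829199 >> 1 = 1609414599

1609414599


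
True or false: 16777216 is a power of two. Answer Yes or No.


0b1000000000000000000000000. Only one bit set => Yes

Yes


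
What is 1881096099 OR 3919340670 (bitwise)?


0b1110000000111110011111110100011 | 0b11101001100111000110010001111110 = 0b11111001100111110111111111111111 = 4187979775

4187979775


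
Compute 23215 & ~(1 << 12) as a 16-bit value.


23215 & ~(1 << 12) = 19119

19119


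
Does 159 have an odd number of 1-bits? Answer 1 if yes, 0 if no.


0b10011111 has 6 ones => parity 0

0


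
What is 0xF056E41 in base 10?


F056E41 hex = 252014145 decimal

252014145


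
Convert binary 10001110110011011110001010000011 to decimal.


10001110110011011110001010000011 in decimal = 2395857539

2395857539


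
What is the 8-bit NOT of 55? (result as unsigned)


~0b110111 = 0b11001000 = 200 (8-bit unsigned)

200


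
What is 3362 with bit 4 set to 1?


3362 | (1 << 4) = 3362 | 16 = 3378

3378


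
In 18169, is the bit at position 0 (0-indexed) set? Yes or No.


0b100011011111001, bit 0 = 1. Yes

Yes


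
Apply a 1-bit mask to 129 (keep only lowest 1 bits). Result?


129 & 1 = 1

1


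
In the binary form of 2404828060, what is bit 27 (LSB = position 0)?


0b10001111010101101100001110011100, position 27 = 1

1


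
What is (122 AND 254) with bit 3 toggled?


Step 1: 122 & 254 = 122
Step 2: 122 ^ (1 << 3) = 122 ^ 8 = 114

114


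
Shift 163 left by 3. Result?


0b10100011 << 3 = 0b10100011000 = 1304

1304


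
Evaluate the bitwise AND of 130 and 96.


0b10000010 & 0b1100000 = 0b0 = 0

0


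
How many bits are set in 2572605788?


0b10011001010101101101100101011100 has 17 set bits

17


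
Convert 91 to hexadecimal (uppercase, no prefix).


91 = 5B hex

5B


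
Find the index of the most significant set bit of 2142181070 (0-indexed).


0b1111111101011110001011011001110. Highest set bit at position 30

30


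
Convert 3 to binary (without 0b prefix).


3 = 11 in binary

11


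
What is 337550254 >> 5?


0b10100000111101001101110101110 >> 5 = 0b101000001111010011011101 = 10548445

10548445


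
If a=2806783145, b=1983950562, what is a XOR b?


2806783145 ^ 1983950562 = 3507270219

3507270219


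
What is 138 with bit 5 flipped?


138 ^ (1 << 5) = 138 ^ 32 = 170

170


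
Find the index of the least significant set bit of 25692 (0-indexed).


0b110010001011100. Lowest set bit at position 2

2


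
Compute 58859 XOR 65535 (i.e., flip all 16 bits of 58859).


58859 ^ 65535 = 6676

6676


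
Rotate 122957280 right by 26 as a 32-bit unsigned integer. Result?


Rotate 0b111010101000010110111100000 right by 26 (32-bit) = 0b11010101000010110111100000000001 = 3574298625

3574298625


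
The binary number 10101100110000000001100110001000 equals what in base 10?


10101100110000000001100110001000 in decimal = 2898270600

2898270600


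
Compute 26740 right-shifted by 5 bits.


0b110100001110100 >> 5 = 0b1101000011 = 835

835


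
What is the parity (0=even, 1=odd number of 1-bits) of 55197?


0b1101011110011101 has 11 ones => parity 1

1


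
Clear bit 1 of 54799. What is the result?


54799 & ~(1 << 1) = 54797

54797


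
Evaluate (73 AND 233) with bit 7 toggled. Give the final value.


Step 1: 73 & 233 = 73
Step 2: 73 ^ (1 << 7) = 73 ^ 128 = 201

201


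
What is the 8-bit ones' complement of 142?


142 ^ 255 = 113

113


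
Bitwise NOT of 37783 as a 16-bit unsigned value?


~0b1001001110010111 = 0b110110001101000 = 27752 (16-bit unsigned)

27752


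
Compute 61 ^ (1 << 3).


61 ^ (1 << 3) = 61 ^ 8 = 53

53


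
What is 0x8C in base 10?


8C hex = 140 decimal

140


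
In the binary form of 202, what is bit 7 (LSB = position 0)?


0b11001010, position 7 = 1

1


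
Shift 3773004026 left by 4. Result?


0b11100000111000110111100011111010 << 4 = 0b111000001110001101111000111110100000 = 60368064416

60368064416


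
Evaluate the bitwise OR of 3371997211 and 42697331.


0b11001000111111001001100000011011 | 0b10100010111000001001110011 = 0b11001010111111111001101001111011 = 3405748859

3405748859


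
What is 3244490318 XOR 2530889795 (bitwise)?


0b11000001011000101111111001001110 ^ 0b10010110110110100101000001000011 = 0b1010111101110001010111000001101 = 1471720973

1471720973


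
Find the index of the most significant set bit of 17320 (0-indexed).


0b100001110101000. Highest set bit at position 14

14


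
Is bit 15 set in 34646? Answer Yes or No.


0b1000011101010110, bit 15 = 1. Yes

Yes


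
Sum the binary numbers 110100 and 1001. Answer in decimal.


110100 + 1001 = 111101 = 61

61


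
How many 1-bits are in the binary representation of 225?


0b11100001 has 4 set bits

4


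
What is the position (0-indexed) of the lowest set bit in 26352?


0b110011011110000. Lowest set bit at position 4

4


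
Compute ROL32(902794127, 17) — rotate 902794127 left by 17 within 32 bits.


Rotate 0b110101110011111000101110001111 left by 17 (32-bit) = 0b10111000111100110101110011111 = 387869599

387869599


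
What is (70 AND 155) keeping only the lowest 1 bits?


Step 1: 70 & 155 = 2
Step 2: 2 & 1 = 0

0


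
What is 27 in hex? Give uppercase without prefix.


27 = 1B hex

1B


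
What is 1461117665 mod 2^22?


1461117665 & 4194303 = 1499873

1499873


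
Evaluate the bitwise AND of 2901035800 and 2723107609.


0b10101100111010100100101100011000 & 0b10100010010011110101001100011001 = 0b10100000010010100100001100011000 = 2689221400

2689221400


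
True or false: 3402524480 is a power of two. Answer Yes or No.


0b11001010110011100110011101000000. Multiple bits set => No

No


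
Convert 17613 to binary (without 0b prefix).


17613 = 100010011001101 in binary

100010011001101


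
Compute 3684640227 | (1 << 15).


3684640227 | (1 << 15) = 3684640227 | 32768 = 3684672995

3684672995


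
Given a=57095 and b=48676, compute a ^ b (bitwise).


57095 ^ 48676 = 24867

24867


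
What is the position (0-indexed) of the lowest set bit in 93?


0b1011101. Lowest set bit at position 0

0


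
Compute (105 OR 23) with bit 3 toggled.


Step 1: 105 | 23 = 127
Step 2: 127 ^ (1 << 3) = 127 ^ 8 = 119

119


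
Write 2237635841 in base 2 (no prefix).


2237635841 = 10000101010111111001110100000001 in binary

10000101010111111001110100000001


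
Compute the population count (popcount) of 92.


0b1011100 has 4 set bits

4


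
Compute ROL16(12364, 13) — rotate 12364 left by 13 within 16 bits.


Rotate 0b11000001001100 left by 13 (16-bit) = 0b1000011000001001 = 34313

34313


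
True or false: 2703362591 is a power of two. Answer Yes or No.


0b10100001001000100000101000011111. Multiple bits set => No

No


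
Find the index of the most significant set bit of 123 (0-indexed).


0b1111011. Highest set bit at position 6

6


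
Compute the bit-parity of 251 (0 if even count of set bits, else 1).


0b11111011 has 7 ones => parity 1

1


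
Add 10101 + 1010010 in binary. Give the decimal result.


10101 + 1010010 = 1100111 = 103

103


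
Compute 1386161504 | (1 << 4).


1386161504 | (1 << 4) = 1386161504 | 16 = 1386161520

1386161520


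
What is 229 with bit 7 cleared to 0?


229 & ~(1 << 7) = 101

101


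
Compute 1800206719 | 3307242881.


0b1101011010011001111100101111111 | 0b11000101001000001000010110000001 = 0b11101111011011001111110111111111 = 4016897535

4016897535


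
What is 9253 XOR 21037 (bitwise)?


0b10010000100101 ^ 0b101001000101101 = 0b111011000001000 = 30216

30216


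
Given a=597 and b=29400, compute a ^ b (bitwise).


597 ^ 29400 = 28813

28813


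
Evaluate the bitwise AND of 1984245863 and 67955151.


0b1110110010001010011000001100111 & 0b100000011001110100111001111 = 0b100000001000010000001000111 = 67379271

67379271


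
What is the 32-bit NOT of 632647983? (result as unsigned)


~0b100101101101010111000100101111 = 0b11011010010010101000111011010000 = 3662319312 (32-bit unsigned)

3662319312


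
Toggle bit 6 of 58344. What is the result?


58344 ^ (1 << 6) = 58344 ^ 64 = 58280

58280


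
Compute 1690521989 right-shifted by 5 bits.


0b1100100110000110101000110000101 >> 5 = 0b11001001100001101010001100 = 52828812

52828812


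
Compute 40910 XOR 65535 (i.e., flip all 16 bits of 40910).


40910 ^ 65535 = 24625

24625


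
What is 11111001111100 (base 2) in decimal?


11111001111100 in decimal = 15996

15996


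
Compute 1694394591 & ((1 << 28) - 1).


1694394591 & 268435455 = 83781855

83781855


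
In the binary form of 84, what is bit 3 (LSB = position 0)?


0b1010100, position 3 = 0

0


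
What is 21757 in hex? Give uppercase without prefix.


21757 = 54FD hex

54FD


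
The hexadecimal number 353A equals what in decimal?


353A hex = 13626 decimal

13626


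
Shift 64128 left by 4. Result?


0b1111101010000000 << 4 = 0b11111010100000000000 = 1026048

1026048


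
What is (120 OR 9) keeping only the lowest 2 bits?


Step 1: 120 | 9 = 121
Step 2: 121 & 3 = 1

1


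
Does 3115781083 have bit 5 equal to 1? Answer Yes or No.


0b10111001101101110000101111011011, bit 5 = 0. No

No


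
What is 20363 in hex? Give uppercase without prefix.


20363 = 4F8B hex

4F8B


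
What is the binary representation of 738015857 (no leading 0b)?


738015857 = 101011111111010011101001110001 in binary

101011111111010011101001110001


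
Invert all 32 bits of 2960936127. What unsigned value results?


2960936127 ^ 4294967295 = 1334031168

1334031168


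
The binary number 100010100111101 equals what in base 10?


100010100111101 in decimal = 17725

17725


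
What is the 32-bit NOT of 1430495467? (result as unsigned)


~0b1010101010000111010000011101011 = 0b10101010101111000101111100010100 = 2864471828 (32-bit unsigned)

2864471828


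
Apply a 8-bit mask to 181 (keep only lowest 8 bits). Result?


181 & 255 = 181

181


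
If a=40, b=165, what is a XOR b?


40 ^ 165 = 141

141


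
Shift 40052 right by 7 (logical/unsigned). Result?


0b1001110001110100 >> 7 = 0b100111000 = 312

312


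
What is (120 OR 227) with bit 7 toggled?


Step 1: 120 | 227 = 251
Step 2: 251 ^ (1 << 7) = 251 ^ 128 = 123

123


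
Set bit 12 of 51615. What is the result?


51615 | (1 << 12) = 51615 | 4096 = 55711

55711


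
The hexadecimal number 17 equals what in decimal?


17 hex = 23 decimal

23


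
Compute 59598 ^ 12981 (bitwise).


0b1110100011001110 ^ 0b11001010110101 = 0b1101101001111011 = 55931

55931


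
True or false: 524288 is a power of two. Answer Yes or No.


0b10000000000000000000. Only one bit set => Yes

Yes


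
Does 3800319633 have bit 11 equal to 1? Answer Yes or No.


0b11100010100001000100011010010001, bit 11 = 0. No

No


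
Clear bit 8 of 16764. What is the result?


16764 & ~(1 << 8) = 16508

16508


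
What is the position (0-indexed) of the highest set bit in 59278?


0b1110011110001110. Highest set bit at position 15

15


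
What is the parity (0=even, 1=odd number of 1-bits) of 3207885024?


0b10111111001101000111000011100000 has 16 ones => parity 0

0


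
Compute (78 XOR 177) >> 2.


Step 1: 78 ^ 177 = 255
Step 2: 255 >> 2 = 63

63


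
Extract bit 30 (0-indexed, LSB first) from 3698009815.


0b11011100011010110010011011010111, position 30 = 1

1


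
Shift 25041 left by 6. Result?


0b110000111010001 << 6 = 0b110000111010001000000 = 1602624

1602624


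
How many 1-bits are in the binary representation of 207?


0b11001111 has 6 set bits

6


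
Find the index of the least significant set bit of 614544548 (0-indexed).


0b100100101000010011010010100100. Lowest set bit at position 2

2


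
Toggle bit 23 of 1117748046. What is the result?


1117748046 ^ (1 << 23) = 1117748046 ^ 8388608 = 1109359438

1109359438


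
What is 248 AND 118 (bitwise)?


0b11111000 & 0b1110110 = 0b1110000 = 112

112


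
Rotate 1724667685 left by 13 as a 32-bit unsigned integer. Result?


Rotate 0b1100110110011000101011100100101 left by 13 (32-bit) = 0b10001010111001001010110011011001 = 2330242265

2330242265


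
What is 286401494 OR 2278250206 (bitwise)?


0b10001000100100010001111010110 | 0b10000111110010110101011011011110 = 0b10010111110110110111011111011110 = 2547742686

2547742686


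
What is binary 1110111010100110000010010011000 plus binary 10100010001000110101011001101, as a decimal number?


1110111010100110000010010011000 + 10100010001000110101011001101 = 10001011100101110110111101100101 = 2341957477

2341957477


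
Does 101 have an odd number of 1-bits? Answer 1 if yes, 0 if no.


0b1100101 has 4 ones => parity 0

0


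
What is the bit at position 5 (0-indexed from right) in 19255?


0b100101100110111, position 5 = 1

1


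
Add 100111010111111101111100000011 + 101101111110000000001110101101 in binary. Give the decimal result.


100111010111111101111100000011 + 101101111110000000001110101101 = 1010101010101111110001010110000 = 1431823024

1431823024


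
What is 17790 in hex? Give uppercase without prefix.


17790 = 457E hex

457E


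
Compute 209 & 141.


0b11010001 & 0b10001101 = 0b10000001 = 129

129


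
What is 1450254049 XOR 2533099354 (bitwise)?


0b1010110011100010001111011100001 ^ 0b10010110111111000000011101011010 = 0b11000000100011010001100110111011 = 3230472635

3230472635


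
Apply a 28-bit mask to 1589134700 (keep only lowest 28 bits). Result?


1589134700 & 268435455 = 246957420

246957420


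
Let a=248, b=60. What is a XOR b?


248 ^ 60 = 196

196


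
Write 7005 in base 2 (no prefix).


7005 = 1101101011101 in binary

1101101011101


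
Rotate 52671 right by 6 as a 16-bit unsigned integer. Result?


Rotate 0b1100110110111111 right by 6 (16-bit) = 0b1111111100110110 = 65334

65334


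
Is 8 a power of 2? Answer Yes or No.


0b1000. Only one bit set => Yes

Yes


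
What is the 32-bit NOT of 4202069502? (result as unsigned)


~0b11111010011101100111110111111110 = 0b101100010011000001000000001 = 92897793 (32-bit unsigned)

92897793


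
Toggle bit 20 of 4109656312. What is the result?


4109656312 ^ (1 << 20) = 4109656312 ^ 1048576 = 4108607736

4108607736


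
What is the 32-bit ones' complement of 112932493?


112932493 ^ 4294967295 = 4182034802

4182034802


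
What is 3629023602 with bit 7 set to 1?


3629023602 | (1 << 7) = 3629023602 | 128 = 3629023730

3629023730


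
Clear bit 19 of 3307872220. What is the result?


3307872220 & ~(1 << 19) = 3307347932

3307347932


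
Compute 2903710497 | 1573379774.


0b10101101000100110001101100100001 | 0b1011101110001111101111010111110 = 0b11111101110101111101111110111111 = 4258783167

4258783167


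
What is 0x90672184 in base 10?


90672184 hex = 2422677892 decimal

2422677892


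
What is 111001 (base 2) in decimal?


111001 in decimal = 57

57


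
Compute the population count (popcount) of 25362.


0b110001100010010 has 6 set bits

6


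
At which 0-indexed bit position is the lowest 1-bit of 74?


0b1001010. Lowest set bit at position 1

1


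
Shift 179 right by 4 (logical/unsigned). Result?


0b10110011 >> 4 = 0b1011 = 11

11


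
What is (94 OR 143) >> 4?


Step 1: 94 | 143 = 223
Step 2: 223 >> 4 = 13

13


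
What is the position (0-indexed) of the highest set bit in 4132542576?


0b11110110010100011001100001110000. Highest set bit at position 31

31


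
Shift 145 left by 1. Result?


0b10010001 << 1 = 0b100100010 = 290

290


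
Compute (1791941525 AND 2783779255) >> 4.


Step 1: 1791941525 & 2783779255 = 550246805
Step 2: 550246805 >> 4 = 34390425

34390425


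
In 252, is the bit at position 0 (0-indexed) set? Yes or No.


0b11111100, bit 0 = 0. No

No


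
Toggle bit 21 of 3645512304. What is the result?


3645512304 ^ (1 << 21) = 3645512304 ^ 2097152 = 3647609456

3647609456


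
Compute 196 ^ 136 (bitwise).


0b11000100 ^ 0b10001000 = 0b1001100 = 76

76


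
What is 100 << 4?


0b1100100 << 4 = 0b11001000000 = 1600

1600


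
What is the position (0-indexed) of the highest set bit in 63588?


0b1111100001100100. Highest set bit at position 15

15


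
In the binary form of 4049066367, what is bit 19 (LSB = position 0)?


0b11110001010101111101100101111111, position 19 = 0

0


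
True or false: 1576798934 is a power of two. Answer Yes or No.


0b1011101111111000000101011010110. Multiple bits set => No

No


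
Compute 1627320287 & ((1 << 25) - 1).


1627320287 & 33554431 = 16707551

16707551


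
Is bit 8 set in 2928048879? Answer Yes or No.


0b10101110100001100111101011101111, bit 8 = 0. No

No


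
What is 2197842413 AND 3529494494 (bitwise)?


0b10000011000000000110100111101101 & 0b11010010010111111100111111011110 = 0b10000010000000000100100111001100 = 2181056972

2181056972


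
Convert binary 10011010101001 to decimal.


10011010101001 in decimal = 9897

9897


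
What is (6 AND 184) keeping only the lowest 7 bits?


Step 1: 6 & 184 = 0
Step 2: 0 & 127 = 0

0


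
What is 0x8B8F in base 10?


8B8F hex = 35727 decimal

35727


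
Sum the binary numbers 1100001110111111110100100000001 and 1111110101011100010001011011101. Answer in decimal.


1100001110111111110100100000001 + 1111110101011100010001011011101 = 11100000100011100000101111011110 = 3767405534

3767405534


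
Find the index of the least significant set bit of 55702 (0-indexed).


0b1101100110010110. Lowest set bit at position 1

1


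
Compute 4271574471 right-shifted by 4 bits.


0b11111110100110110000110111000111 >> 4 = 0b1111111010011011000011011100 = 266973404

266973404


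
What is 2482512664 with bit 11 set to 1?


2482512664 | (1 << 11) = 2482512664 | 2048 = 2482514712

2482514712


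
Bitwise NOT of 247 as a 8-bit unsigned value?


~0b11110111 = 0b1000 = 8 (8-bit unsigned)

8


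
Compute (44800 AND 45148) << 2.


Step 1: 44800 & 45148 = 40960
Step 2: 40960 << 2 = 163840

163840


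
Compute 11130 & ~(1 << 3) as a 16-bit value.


11130 & ~(1 << 3) = 11122

11122


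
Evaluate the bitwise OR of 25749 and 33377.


0b110010010010101 | 0b1000001001100001 = 0b1110011011110101 = 59125

59125


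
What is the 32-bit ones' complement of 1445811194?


1445811194 ^ 4294967295 = 2849156101

2849156101


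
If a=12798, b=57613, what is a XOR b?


12798 ^ 57613 = 53491

53491


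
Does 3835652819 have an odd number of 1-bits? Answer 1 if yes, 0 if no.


0b11100100100111110110101011010011 has 19 ones => parity 1

1


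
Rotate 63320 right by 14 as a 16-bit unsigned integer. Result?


Rotate 0b1111011101011000 right by 14 (16-bit) = 0b1101110101100011 = 56675

56675


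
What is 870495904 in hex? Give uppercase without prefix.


870495904 = 33E2B6A0 hex

33E2B6A0


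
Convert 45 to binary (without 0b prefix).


45 = 101101 in binary

101101


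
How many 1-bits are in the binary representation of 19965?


0b100110111111101 has 11 set bits

11


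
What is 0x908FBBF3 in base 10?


908FBBF3 hex = 2425338867 decimal

2425338867


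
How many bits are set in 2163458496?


0b10000000111100111100000111000000 has 12 set bits

12


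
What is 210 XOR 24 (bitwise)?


0b11010010 ^ 0b11000 = 0b11001010 = 202

202


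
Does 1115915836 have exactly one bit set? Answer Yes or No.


0b1000010100000111000011000111100. Multiple bits set => No

No


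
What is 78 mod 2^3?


78 & 7 = 6

6


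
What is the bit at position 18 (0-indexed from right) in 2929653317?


0b10101110100111101111011001000101, position 18 = 1

1


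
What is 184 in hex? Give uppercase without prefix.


184 = B8 hex

B8


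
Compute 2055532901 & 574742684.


0b1111010100001001111000101100101 & 0b100010010000011110000010011100 = 0b100010000000001110000000000100 = 570482692

570482692


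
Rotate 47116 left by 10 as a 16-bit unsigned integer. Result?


Rotate 0b1011100000001100 left by 10 (16-bit) = 0b11001011100000 = 13024

13024


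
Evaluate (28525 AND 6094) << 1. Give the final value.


Step 1: 28525 & 6094 = 1868
Step 2: 1868 << 1 = 3736

3736


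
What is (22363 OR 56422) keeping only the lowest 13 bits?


Step 1: 22363 | 56422 = 57215
Step 2: 57215 & 8191 = 8063

8063


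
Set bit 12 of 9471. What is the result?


9471 | (1 << 12) = 9471 | 4096 = 13567

13567


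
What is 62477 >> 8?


0b1111010000001101 >> 8 = 0b11110100 = 244

244


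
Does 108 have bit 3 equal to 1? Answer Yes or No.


0b1101100, bit 3 = 1. Yes

Yes


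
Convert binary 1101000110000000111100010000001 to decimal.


1101000110000000111100010000001 in decimal = 1757444225

1757444225


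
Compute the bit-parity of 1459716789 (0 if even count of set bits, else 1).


0b1010111000000011000001010110101 has 13 ones => parity 1

1


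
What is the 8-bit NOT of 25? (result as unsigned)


~0b11001 = 0b11100110 = 230 (8-bit unsigned)

230


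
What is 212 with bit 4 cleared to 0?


212 & ~(1 << 4) = 196

196


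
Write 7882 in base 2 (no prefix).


7882 = 1111011001010 in binary

1111011001010


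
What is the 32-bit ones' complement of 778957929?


778957929 ^ 4294967295 = 3516009366

3516009366


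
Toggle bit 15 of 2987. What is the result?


2987 ^ (1 << 15) = 2987 ^ 32768 = 35755

35755


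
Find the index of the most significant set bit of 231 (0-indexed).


0b11100111. Highest set bit at position 7

7


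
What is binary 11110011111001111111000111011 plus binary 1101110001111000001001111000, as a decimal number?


11110011111001111111000111011 + 1101110001111000001001111000 = 101100010001001000000010110011 = 742686899

742686899


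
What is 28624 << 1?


0b110111111010000 << 1 = 0b1101111110100000 = 57248

57248


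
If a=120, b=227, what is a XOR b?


120 ^ 227 = 155

155


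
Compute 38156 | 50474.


0b1001010100001100 | 0b1100010100101010 = 0b1101010100101110 = 54574

54574


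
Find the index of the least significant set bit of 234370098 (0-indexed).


0b1101111110000011010000110010. Lowest set bit at position 1

1


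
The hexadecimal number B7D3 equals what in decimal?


B7D3 hex = 47059 decimal

47059


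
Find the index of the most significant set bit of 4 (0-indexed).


0b100. Highest set bit at position 2

2


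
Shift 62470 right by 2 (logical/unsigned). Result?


0b1111010000000110 >> 2 = 0b11110100000001 = 15617

15617


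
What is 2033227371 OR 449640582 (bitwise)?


0b1111001001100001001011001101011 | 0b11010110011001111100010000110 = 0b1111011111111001111111011101111 = 2080177903

2080177903


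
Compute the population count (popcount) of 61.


0b111101 has 5 set bits

5


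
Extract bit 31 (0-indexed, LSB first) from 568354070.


0b100001111000000110010100010110, position 31 = 0

0


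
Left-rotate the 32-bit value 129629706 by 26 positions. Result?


Rotate 0b111101110011111111000001010 left by 26 (32-bit) = 0b101000000111101110011111111000 = 673114104

673114104


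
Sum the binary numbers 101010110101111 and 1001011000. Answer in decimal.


101010110101111 + 1001011000 = 101100000000111 = 22535

22535


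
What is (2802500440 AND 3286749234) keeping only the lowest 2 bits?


Step 1: 2802500440 & 3286749234 = 2197995536
Step 2: 2197995536 & 3 = 0

0


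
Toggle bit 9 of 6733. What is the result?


6733 ^ (1 << 9) = 6733 ^ 512 = 6221

6221


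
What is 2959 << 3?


0b101110001111 << 3 = 0b101110001111000 = 23672

23672


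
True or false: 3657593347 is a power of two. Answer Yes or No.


0b11011010000000100111001000000011. Multiple bits set => No

No


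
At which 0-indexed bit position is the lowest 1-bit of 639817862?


0b100110001000101101100010000110. Lowest set bit at position 1

1


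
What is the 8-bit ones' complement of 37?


37 ^ 255 = 218

218


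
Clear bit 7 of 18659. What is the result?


18659 & ~(1 << 7) = 18531

18531


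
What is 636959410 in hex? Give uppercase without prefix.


636959410 = 25F73AB2 hex

25F73AB2


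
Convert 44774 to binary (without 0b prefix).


44774 = 1010111011100110 in binary

1010111011100110


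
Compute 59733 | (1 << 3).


59733 | (1 << 3) = 59733 | 8 = 59741

59741


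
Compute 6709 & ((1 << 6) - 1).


6709 & 63 = 53

53


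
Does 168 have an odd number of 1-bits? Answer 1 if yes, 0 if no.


0b10101000 has 3 ones => parity 1

1


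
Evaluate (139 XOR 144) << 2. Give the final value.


Step 1: 139 ^ 144 = 27
Step 2: 27 << 2 = 108

108


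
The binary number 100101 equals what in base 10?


100101 in decimal = 37

37


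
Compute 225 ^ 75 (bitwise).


0b11100001 ^ 0b1001011 = 0b10101010 = 170

170


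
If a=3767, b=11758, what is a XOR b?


3767 ^ 11758 = 9049

9049


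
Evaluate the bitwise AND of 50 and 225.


0b110010 & 0b11100001 = 0b100000 = 32

32


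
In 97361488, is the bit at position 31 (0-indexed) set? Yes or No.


0b101110011011001111001010000, bit 31 = 0. No

No


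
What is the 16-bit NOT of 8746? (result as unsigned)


~0b10001000101010 = 0b1101110111010101 = 56789 (16-bit unsigned)

56789


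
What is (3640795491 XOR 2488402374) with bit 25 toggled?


Step 1: 3640795491 ^ 2488402374 = 1297096869
Step 2: 1297096869 ^ (1 << 25) = 1297096869 ^ 33554432 = 1330651301

1330651301


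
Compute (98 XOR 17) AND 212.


Step 1: 98 ^ 17 = 115
Step 2: 115 & 212 = 80

80


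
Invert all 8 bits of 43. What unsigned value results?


43 ^ 255 = 212

212


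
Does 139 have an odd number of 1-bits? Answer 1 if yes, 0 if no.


0b10001011 has 4 ones => parity 0

0


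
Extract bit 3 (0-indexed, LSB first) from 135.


0b10000111, position 3 = 0

0


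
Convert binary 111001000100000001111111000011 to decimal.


111001000100000001111111000011 in decimal = 957358019

957358019


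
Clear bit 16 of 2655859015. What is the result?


2655859015 & ~(1 << 16) = 2655793479

2655793479


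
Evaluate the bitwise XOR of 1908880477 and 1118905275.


0b1110001110001110011010001011101 ^ 0b1000010101100010010001110111011 = 0b110011011101100001011111100110 = 863377382

863377382


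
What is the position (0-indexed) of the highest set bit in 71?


0b1000111. Highest set bit at position 6

6


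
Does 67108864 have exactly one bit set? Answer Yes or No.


0b100000000000000000000000000. Only one bit set => Yes

Yes


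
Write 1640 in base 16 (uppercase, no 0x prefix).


1640 = 668 hex

668


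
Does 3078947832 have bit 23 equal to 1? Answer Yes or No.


0b10110111100001010000001111111000, bit 23 = 1. Yes

Yes


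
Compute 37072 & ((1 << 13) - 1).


37072 & 8191 = 4304

4304


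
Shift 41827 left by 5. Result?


0b1010001101100011 << 5 = 0b101000110110001100000 = 1338464

1338464


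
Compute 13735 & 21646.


0b11010110100111 & 0b101010010001110 = 0b1010010000110 = 5254

5254


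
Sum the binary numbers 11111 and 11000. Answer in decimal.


11111 + 11000 = 110111 = 55

55


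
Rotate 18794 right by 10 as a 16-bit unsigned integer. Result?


Rotate 0b100100101101010 right by 10 (16-bit) = 0b101101010010010 = 23186

23186


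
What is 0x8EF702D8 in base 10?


8EF702D8 hex = 2398552792 decimal

2398552792


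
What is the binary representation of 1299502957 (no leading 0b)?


1299502957 = 1001101011101001101011101101101 in binary

1001101011101001101011101101101


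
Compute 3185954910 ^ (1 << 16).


3185954910 ^ (1 << 16) = 3185954910 ^ 65536 = 3185889374

3185889374


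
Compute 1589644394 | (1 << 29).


1589644394 | (1 << 29) = 1589644394 | 536870912 = 2126515306

2126515306


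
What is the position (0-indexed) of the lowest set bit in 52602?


0b1100110101111010. Lowest set bit at position 1

1


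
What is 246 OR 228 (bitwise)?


0b11110110 | 0b11100100 = 0b11110110 = 246

246


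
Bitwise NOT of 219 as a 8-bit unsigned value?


~0b11011011 = 0b100100 = 36 (8-bit unsigned)

36


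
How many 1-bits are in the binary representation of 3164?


0b110001011100 has 6 set bits

6


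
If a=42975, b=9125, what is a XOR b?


42975 ^ 9125 = 33914

33914


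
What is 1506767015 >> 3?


0b1011001110011110111000010100111 >> 3 = 0b1011001110011110111000010100 = 188345876

188345876


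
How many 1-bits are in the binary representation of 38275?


0b1001010110000011 has 7 set bits

7


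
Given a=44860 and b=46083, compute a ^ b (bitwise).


44860 ^ 46083 = 6975

6975


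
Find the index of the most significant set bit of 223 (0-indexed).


0b11011111. Highest set bit at position 7

7


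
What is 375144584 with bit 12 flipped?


375144584 ^ (1 << 12) = 375144584 ^ 4096 = 375148680

375148680


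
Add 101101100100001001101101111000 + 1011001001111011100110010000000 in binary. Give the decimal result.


101101100100001001101101111000 + 1011001001111011100110010000000 = 10000110110011100110011111111000 = 2261673976

2261673976


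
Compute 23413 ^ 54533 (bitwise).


0b101101101110101 ^ 0b1101010100000101 = 0b1000111001110000 = 36464

36464


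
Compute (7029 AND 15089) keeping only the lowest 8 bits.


Step 1: 7029 & 15089 = 6769
Step 2: 6769 & 255 = 113

113


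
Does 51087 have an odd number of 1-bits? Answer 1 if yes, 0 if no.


0b1100011110001111 has 10 ones => parity 0

0


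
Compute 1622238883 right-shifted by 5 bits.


0b1100000101100010110011010100011 >> 5 = 0b11000001011000101100110101 = 50694965

50694965


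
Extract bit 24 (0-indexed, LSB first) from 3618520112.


0b11010111101011100011110000110000, position 24 = 1

1


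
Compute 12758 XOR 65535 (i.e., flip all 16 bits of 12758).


12758 ^ 65535 = 52777

52777


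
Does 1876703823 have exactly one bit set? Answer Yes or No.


0b1101111110111000011101001001111. Multiple bits set => No

No


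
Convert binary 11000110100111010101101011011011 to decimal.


11000110100111010101101011011011 in decimal = 3332201179

3332201179


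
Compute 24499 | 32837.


0b101111110110011 | 0b1000000001000101 = 0b1101111111110111 = 57335

57335


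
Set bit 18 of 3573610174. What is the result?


3573610174 | (1 << 18) = 3573610174 | 262144 = 3573872318

3573872318


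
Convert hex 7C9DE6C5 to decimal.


7C9DE6C5 hex = 2090723013 decimal

2090723013


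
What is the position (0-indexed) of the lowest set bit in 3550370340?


0b11010011100111100101101000100100. Lowest set bit at position 2

2


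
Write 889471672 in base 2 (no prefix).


889471672 = 110101000001000100001010111000 in binary

110101000001000100001010111000


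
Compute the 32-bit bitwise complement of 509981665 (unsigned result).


~0b11110011001011011001111100001 = 0b11100001100110100100110000011110 = 3784985630 (32-bit unsigned)

3784985630


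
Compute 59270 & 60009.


0b1110011110000110 & 0b1110101001101001 = 0b1110001000000000 = 57856

57856


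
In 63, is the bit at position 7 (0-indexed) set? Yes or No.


0b111111, bit 7 = 0. No

No


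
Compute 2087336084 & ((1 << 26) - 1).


2087336084 & 67108863 = 6961300

6961300


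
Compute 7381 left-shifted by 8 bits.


0b1110011010101 << 8 = 0b111001101010100000000 = 1889536

1889536


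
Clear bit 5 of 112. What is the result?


112 & ~(1 << 5) = 80

80


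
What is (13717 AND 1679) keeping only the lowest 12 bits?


Step 1: 13717 & 1679 = 1157
Step 2: 1157 & 4095 = 1157

1157


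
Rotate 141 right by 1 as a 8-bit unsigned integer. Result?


Rotate 0b10001101 right by 1 (8-bit) = 0b11000110 = 198

198


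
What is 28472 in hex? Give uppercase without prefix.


28472 = 6F38 hex

6F38


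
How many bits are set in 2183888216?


0b10000010001010110111110101011000 has 15 set bits

15


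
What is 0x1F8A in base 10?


1F8A hex = 8074 decimal

8074


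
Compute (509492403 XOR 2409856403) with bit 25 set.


Step 1: 509492403 ^ 2409856403 = 2449293600
Step 2: 2449293600 | (1 << 25) = 2449293600 | 33554432 = 2482848032

2482848032


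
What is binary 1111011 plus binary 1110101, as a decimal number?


1111011 + 1110101 = 11110000 = 240

240


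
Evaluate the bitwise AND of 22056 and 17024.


0b101011000101000 & 0b100001010000000 = 0b100001000000000 = 16896

16896


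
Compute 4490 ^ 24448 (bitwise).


0b1000110001010 ^ 0b101111110000000 = 0b100111000001010 = 19978

19978


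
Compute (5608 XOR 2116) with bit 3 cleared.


Step 1: 5608 ^ 2116 = 7596
Step 2: 7596 & ~(1 << 3) = 7588

7588


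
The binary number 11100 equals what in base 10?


11100 in decimal = 28

28


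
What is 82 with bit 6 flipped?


82 ^ (1 << 6) = 82 ^ 64 = 18

18


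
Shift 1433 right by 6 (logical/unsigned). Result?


0b10110011001 >> 6 = 0b10110 = 22

22


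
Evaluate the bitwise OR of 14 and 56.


0b1110 | 0b111000 = 0b111110 = 62

62


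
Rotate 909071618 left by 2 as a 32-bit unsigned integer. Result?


Rotate 0b110110001011110101010100000010 left by 2 (32-bit) = 0b11011000101111010101010000001000 = 3636286472

3636286472


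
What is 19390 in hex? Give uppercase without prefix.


19390 = 4BBE hex

4BBE


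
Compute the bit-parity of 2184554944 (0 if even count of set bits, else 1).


0b10000010001101011010100111000000 has 12 ones => parity 0

0


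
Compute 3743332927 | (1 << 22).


3743332927 | (1 << 22) = 3743332927 | 4194304 = 3747527231

3747527231


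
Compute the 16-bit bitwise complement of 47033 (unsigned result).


~0b1011011110111001 = 0b100100001000110 = 18502 (16-bit unsigned)

18502


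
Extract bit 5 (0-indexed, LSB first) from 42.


0b101010, position 5 = 1

1


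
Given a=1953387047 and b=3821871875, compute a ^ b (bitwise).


1953387047 ^ 3821871875 = 2544070948

2544070948


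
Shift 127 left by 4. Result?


0b1111111 << 4 = 0b11111110000 = 2032

2032


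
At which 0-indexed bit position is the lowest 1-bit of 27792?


0b110110010010000. Lowest set bit at position 4

4


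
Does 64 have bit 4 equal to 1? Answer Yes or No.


0b1000000, bit 4 = 0. No

No


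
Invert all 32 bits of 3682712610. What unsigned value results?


3682712610 ^ 4294967295 = 612254685

612254685


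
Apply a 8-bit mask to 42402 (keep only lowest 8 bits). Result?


42402 & 255 = 162

162


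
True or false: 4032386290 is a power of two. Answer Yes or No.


0b11110000010110010101010011110010. Multiple bits set => No

No


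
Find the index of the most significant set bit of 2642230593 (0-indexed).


0b10011101011111010011110101000001. Highest set bit at position 31

31


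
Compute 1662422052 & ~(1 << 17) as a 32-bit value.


1662422052 & ~(1 << 17) = 1662290980

1662290980


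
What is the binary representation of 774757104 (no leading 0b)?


774757104 = 101110001011011101101011110000 in binary

101110001011011101101011110000
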